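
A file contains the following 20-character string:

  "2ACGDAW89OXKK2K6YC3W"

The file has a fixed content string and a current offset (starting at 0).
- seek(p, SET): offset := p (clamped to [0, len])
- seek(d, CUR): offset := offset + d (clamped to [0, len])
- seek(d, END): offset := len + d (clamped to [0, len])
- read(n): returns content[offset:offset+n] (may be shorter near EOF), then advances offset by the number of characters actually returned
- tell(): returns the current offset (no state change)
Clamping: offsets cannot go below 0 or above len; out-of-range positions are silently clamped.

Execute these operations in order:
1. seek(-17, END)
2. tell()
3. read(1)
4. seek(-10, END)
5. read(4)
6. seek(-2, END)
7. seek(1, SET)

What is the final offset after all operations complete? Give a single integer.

Answer: 1

Derivation:
After 1 (seek(-17, END)): offset=3
After 2 (tell()): offset=3
After 3 (read(1)): returned 'G', offset=4
After 4 (seek(-10, END)): offset=10
After 5 (read(4)): returned 'XKK2', offset=14
After 6 (seek(-2, END)): offset=18
After 7 (seek(1, SET)): offset=1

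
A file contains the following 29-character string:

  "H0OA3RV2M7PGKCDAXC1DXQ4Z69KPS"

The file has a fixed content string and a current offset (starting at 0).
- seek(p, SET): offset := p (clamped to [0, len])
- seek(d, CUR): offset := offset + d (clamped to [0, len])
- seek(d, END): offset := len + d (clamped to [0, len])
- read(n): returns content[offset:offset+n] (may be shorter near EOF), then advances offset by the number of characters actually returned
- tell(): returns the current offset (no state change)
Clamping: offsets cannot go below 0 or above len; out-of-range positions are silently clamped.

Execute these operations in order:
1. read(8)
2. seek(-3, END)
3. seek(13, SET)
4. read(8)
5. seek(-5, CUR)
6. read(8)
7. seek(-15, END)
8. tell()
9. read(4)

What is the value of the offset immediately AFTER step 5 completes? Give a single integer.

After 1 (read(8)): returned 'H0OA3RV2', offset=8
After 2 (seek(-3, END)): offset=26
After 3 (seek(13, SET)): offset=13
After 4 (read(8)): returned 'CDAXC1DX', offset=21
After 5 (seek(-5, CUR)): offset=16

Answer: 16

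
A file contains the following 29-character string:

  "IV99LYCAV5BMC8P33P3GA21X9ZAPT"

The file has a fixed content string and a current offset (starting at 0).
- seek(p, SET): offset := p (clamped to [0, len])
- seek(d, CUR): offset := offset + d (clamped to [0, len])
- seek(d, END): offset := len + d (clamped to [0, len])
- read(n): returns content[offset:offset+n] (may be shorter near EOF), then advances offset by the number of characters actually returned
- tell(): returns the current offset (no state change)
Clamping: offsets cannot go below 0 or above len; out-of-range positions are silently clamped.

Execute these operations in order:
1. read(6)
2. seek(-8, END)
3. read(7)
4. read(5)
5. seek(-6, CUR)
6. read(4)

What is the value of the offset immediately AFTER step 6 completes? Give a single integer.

After 1 (read(6)): returned 'IV99LY', offset=6
After 2 (seek(-8, END)): offset=21
After 3 (read(7)): returned '21X9ZAP', offset=28
After 4 (read(5)): returned 'T', offset=29
After 5 (seek(-6, CUR)): offset=23
After 6 (read(4)): returned 'X9ZA', offset=27

Answer: 27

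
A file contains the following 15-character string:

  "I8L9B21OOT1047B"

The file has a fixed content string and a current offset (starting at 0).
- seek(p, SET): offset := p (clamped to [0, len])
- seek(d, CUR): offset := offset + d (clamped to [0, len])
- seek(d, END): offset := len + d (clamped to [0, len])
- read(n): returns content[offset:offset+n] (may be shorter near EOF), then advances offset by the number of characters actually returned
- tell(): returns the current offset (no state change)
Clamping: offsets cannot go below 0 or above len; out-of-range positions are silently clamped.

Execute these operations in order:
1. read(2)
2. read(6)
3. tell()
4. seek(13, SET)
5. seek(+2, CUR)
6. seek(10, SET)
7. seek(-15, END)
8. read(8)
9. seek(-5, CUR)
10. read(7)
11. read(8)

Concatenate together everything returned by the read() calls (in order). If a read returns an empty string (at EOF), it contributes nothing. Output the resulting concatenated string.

After 1 (read(2)): returned 'I8', offset=2
After 2 (read(6)): returned 'L9B21O', offset=8
After 3 (tell()): offset=8
After 4 (seek(13, SET)): offset=13
After 5 (seek(+2, CUR)): offset=15
After 6 (seek(10, SET)): offset=10
After 7 (seek(-15, END)): offset=0
After 8 (read(8)): returned 'I8L9B21O', offset=8
After 9 (seek(-5, CUR)): offset=3
After 10 (read(7)): returned '9B21OOT', offset=10
After 11 (read(8)): returned '1047B', offset=15

Answer: I8L9B21OI8L9B21O9B21OOT1047B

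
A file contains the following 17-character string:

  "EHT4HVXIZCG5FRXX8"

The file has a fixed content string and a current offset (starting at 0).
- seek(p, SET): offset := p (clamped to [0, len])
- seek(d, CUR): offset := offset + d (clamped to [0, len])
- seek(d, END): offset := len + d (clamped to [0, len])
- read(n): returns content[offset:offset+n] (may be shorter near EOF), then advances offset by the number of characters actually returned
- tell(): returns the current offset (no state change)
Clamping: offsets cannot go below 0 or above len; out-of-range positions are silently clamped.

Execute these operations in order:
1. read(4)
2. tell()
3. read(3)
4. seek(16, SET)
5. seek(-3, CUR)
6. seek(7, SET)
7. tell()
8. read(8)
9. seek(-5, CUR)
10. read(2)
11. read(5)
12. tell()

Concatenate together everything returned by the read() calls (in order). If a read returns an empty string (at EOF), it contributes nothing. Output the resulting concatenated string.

Answer: EHT4HVXIZCG5FRXG5FRXX8

Derivation:
After 1 (read(4)): returned 'EHT4', offset=4
After 2 (tell()): offset=4
After 3 (read(3)): returned 'HVX', offset=7
After 4 (seek(16, SET)): offset=16
After 5 (seek(-3, CUR)): offset=13
After 6 (seek(7, SET)): offset=7
After 7 (tell()): offset=7
After 8 (read(8)): returned 'IZCG5FRX', offset=15
After 9 (seek(-5, CUR)): offset=10
After 10 (read(2)): returned 'G5', offset=12
After 11 (read(5)): returned 'FRXX8', offset=17
After 12 (tell()): offset=17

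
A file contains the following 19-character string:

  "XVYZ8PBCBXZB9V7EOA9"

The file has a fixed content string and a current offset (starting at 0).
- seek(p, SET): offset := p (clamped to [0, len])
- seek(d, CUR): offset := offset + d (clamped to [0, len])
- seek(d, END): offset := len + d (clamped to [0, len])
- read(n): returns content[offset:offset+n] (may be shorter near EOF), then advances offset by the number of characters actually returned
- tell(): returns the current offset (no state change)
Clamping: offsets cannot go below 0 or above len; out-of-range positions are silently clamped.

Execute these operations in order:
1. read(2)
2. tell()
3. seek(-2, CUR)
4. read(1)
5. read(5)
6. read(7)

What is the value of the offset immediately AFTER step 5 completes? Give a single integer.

Answer: 6

Derivation:
After 1 (read(2)): returned 'XV', offset=2
After 2 (tell()): offset=2
After 3 (seek(-2, CUR)): offset=0
After 4 (read(1)): returned 'X', offset=1
After 5 (read(5)): returned 'VYZ8P', offset=6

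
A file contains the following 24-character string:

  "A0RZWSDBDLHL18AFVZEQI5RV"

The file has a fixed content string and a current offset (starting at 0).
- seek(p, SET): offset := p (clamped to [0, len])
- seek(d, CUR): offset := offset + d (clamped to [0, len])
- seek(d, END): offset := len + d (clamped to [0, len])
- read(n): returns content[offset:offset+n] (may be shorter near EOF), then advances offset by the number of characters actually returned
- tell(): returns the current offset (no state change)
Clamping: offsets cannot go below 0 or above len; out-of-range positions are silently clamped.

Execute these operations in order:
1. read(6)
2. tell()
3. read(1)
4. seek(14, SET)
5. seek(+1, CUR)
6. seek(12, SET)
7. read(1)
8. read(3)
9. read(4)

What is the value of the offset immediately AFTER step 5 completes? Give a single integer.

Answer: 15

Derivation:
After 1 (read(6)): returned 'A0RZWS', offset=6
After 2 (tell()): offset=6
After 3 (read(1)): returned 'D', offset=7
After 4 (seek(14, SET)): offset=14
After 5 (seek(+1, CUR)): offset=15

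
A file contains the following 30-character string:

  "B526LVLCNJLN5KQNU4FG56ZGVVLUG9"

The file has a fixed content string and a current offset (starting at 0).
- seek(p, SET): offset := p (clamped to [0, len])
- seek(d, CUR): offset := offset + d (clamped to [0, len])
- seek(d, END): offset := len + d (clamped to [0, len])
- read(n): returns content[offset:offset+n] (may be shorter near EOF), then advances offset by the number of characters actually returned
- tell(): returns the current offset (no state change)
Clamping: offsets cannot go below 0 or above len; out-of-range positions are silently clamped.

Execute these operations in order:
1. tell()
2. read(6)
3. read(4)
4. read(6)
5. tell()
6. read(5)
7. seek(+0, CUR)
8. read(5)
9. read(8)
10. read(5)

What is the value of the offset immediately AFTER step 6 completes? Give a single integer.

After 1 (tell()): offset=0
After 2 (read(6)): returned 'B526LV', offset=6
After 3 (read(4)): returned 'LCNJ', offset=10
After 4 (read(6)): returned 'LN5KQN', offset=16
After 5 (tell()): offset=16
After 6 (read(5)): returned 'U4FG5', offset=21

Answer: 21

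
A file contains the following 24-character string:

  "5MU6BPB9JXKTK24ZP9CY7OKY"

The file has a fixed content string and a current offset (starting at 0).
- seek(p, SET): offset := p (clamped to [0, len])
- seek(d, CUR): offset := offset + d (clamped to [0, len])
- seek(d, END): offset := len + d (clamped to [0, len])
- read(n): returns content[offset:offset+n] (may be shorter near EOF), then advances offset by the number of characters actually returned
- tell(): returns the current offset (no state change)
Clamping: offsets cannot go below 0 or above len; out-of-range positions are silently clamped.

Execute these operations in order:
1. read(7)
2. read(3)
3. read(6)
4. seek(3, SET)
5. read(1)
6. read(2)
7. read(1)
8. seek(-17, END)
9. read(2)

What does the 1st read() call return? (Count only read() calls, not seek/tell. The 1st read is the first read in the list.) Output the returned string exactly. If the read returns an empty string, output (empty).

Answer: 5MU6BPB

Derivation:
After 1 (read(7)): returned '5MU6BPB', offset=7
After 2 (read(3)): returned '9JX', offset=10
After 3 (read(6)): returned 'KTK24Z', offset=16
After 4 (seek(3, SET)): offset=3
After 5 (read(1)): returned '6', offset=4
After 6 (read(2)): returned 'BP', offset=6
After 7 (read(1)): returned 'B', offset=7
After 8 (seek(-17, END)): offset=7
After 9 (read(2)): returned '9J', offset=9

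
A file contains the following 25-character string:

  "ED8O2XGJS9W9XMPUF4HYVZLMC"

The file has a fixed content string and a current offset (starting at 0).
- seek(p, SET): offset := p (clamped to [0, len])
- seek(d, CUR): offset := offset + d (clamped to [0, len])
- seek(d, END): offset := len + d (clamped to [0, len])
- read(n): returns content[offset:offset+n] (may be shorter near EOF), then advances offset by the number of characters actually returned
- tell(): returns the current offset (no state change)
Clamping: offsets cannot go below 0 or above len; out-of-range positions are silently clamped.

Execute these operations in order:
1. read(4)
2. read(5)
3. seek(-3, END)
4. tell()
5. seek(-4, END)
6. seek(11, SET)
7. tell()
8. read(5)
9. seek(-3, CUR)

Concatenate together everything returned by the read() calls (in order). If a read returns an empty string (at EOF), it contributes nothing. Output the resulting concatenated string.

After 1 (read(4)): returned 'ED8O', offset=4
After 2 (read(5)): returned '2XGJS', offset=9
After 3 (seek(-3, END)): offset=22
After 4 (tell()): offset=22
After 5 (seek(-4, END)): offset=21
After 6 (seek(11, SET)): offset=11
After 7 (tell()): offset=11
After 8 (read(5)): returned '9XMPU', offset=16
After 9 (seek(-3, CUR)): offset=13

Answer: ED8O2XGJS9XMPU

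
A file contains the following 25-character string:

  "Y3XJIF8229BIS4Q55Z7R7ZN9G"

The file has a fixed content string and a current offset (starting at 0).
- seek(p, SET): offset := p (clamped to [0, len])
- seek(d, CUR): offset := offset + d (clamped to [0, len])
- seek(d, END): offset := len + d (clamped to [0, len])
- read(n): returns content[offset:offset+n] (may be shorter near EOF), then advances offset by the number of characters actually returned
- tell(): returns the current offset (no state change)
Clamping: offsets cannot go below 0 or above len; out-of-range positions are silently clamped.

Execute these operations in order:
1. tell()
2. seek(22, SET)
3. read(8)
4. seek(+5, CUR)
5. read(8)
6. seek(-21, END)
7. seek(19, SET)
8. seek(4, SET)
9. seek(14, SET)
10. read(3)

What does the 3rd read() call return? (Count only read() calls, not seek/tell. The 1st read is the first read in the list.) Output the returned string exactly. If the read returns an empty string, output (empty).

After 1 (tell()): offset=0
After 2 (seek(22, SET)): offset=22
After 3 (read(8)): returned 'N9G', offset=25
After 4 (seek(+5, CUR)): offset=25
After 5 (read(8)): returned '', offset=25
After 6 (seek(-21, END)): offset=4
After 7 (seek(19, SET)): offset=19
After 8 (seek(4, SET)): offset=4
After 9 (seek(14, SET)): offset=14
After 10 (read(3)): returned 'Q55', offset=17

Answer: Q55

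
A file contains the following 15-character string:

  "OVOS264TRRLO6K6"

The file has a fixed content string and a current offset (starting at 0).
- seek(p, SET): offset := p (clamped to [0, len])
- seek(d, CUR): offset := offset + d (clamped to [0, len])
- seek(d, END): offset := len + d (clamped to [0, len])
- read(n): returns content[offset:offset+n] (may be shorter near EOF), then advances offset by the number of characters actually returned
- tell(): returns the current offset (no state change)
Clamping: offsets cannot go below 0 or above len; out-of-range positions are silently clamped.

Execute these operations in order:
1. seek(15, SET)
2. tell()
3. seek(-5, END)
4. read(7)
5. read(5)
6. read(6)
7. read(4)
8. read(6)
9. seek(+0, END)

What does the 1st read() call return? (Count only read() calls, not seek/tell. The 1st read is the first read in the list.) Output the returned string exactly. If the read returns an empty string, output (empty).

After 1 (seek(15, SET)): offset=15
After 2 (tell()): offset=15
After 3 (seek(-5, END)): offset=10
After 4 (read(7)): returned 'LO6K6', offset=15
After 5 (read(5)): returned '', offset=15
After 6 (read(6)): returned '', offset=15
After 7 (read(4)): returned '', offset=15
After 8 (read(6)): returned '', offset=15
After 9 (seek(+0, END)): offset=15

Answer: LO6K6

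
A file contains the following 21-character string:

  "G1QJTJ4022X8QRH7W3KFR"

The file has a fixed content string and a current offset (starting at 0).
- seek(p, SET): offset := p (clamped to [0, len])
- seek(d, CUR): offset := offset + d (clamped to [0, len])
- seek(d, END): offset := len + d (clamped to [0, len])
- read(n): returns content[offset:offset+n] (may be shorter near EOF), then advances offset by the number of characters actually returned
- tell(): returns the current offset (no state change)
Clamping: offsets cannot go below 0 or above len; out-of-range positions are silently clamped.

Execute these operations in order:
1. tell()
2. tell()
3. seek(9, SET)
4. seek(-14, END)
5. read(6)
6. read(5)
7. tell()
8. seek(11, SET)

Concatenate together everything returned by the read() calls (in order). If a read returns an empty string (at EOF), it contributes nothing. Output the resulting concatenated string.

After 1 (tell()): offset=0
After 2 (tell()): offset=0
After 3 (seek(9, SET)): offset=9
After 4 (seek(-14, END)): offset=7
After 5 (read(6)): returned '022X8Q', offset=13
After 6 (read(5)): returned 'RH7W3', offset=18
After 7 (tell()): offset=18
After 8 (seek(11, SET)): offset=11

Answer: 022X8QRH7W3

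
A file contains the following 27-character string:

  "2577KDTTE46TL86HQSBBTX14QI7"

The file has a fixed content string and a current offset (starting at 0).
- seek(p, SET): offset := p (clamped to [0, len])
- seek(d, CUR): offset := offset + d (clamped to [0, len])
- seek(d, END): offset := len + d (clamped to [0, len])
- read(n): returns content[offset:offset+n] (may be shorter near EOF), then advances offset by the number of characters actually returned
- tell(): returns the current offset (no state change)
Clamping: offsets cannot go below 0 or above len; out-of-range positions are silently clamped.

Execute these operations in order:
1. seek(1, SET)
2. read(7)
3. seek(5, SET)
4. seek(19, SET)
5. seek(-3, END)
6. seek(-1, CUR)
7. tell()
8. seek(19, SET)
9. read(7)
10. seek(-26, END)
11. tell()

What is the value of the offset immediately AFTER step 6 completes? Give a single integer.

Answer: 23

Derivation:
After 1 (seek(1, SET)): offset=1
After 2 (read(7)): returned '577KDTT', offset=8
After 3 (seek(5, SET)): offset=5
After 4 (seek(19, SET)): offset=19
After 5 (seek(-3, END)): offset=24
After 6 (seek(-1, CUR)): offset=23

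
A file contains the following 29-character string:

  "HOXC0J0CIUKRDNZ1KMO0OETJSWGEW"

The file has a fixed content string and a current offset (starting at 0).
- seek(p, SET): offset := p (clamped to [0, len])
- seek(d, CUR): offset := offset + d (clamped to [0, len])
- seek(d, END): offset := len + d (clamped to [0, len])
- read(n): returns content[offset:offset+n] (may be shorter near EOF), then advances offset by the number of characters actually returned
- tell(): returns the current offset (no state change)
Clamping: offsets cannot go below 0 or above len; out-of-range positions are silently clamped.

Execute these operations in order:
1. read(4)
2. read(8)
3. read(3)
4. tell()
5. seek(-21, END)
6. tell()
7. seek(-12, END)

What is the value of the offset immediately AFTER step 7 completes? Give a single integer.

Answer: 17

Derivation:
After 1 (read(4)): returned 'HOXC', offset=4
After 2 (read(8)): returned '0J0CIUKR', offset=12
After 3 (read(3)): returned 'DNZ', offset=15
After 4 (tell()): offset=15
After 5 (seek(-21, END)): offset=8
After 6 (tell()): offset=8
After 7 (seek(-12, END)): offset=17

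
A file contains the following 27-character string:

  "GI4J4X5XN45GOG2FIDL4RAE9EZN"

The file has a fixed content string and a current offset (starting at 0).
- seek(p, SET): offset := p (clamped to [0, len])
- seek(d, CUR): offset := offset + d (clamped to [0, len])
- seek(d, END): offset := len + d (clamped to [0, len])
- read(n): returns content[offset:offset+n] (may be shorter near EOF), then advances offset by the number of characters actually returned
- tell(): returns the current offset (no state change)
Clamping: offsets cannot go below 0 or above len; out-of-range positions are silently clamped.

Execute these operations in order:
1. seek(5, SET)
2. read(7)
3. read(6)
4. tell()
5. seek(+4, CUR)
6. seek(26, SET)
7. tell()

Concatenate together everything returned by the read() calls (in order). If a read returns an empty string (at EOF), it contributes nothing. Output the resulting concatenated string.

After 1 (seek(5, SET)): offset=5
After 2 (read(7)): returned 'X5XN45G', offset=12
After 3 (read(6)): returned 'OG2FID', offset=18
After 4 (tell()): offset=18
After 5 (seek(+4, CUR)): offset=22
After 6 (seek(26, SET)): offset=26
After 7 (tell()): offset=26

Answer: X5XN45GOG2FID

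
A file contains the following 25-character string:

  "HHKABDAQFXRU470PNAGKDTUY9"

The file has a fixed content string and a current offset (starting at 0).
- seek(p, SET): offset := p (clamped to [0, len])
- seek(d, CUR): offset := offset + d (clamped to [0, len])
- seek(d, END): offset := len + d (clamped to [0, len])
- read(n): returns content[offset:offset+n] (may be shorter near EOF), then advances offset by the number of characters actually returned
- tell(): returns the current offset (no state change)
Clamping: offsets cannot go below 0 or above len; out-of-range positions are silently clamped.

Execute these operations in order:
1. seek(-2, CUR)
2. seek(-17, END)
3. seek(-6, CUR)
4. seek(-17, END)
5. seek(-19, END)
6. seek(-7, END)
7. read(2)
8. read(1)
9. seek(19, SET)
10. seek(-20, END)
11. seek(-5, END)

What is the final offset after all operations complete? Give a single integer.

Answer: 20

Derivation:
After 1 (seek(-2, CUR)): offset=0
After 2 (seek(-17, END)): offset=8
After 3 (seek(-6, CUR)): offset=2
After 4 (seek(-17, END)): offset=8
After 5 (seek(-19, END)): offset=6
After 6 (seek(-7, END)): offset=18
After 7 (read(2)): returned 'GK', offset=20
After 8 (read(1)): returned 'D', offset=21
After 9 (seek(19, SET)): offset=19
After 10 (seek(-20, END)): offset=5
After 11 (seek(-5, END)): offset=20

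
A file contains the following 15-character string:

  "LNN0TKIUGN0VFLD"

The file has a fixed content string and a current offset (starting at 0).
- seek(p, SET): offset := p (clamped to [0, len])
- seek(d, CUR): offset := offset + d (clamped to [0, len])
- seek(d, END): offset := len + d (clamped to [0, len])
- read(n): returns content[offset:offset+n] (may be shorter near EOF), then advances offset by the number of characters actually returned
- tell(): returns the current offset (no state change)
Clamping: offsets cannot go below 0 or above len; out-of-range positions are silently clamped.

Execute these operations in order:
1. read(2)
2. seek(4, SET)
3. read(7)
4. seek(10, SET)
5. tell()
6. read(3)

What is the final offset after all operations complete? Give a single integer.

After 1 (read(2)): returned 'LN', offset=2
After 2 (seek(4, SET)): offset=4
After 3 (read(7)): returned 'TKIUGN0', offset=11
After 4 (seek(10, SET)): offset=10
After 5 (tell()): offset=10
After 6 (read(3)): returned '0VF', offset=13

Answer: 13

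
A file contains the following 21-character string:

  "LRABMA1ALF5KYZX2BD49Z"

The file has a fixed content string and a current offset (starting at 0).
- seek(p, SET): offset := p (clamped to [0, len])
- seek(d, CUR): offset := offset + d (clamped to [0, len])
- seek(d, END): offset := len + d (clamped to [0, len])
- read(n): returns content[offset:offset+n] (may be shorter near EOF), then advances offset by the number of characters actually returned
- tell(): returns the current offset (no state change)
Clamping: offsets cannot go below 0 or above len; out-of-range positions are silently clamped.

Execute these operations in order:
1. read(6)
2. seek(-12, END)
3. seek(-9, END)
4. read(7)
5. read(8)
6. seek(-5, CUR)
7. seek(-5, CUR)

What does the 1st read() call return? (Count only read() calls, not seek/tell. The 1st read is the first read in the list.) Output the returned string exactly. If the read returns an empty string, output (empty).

Answer: LRABMA

Derivation:
After 1 (read(6)): returned 'LRABMA', offset=6
After 2 (seek(-12, END)): offset=9
After 3 (seek(-9, END)): offset=12
After 4 (read(7)): returned 'YZX2BD4', offset=19
After 5 (read(8)): returned '9Z', offset=21
After 6 (seek(-5, CUR)): offset=16
After 7 (seek(-5, CUR)): offset=11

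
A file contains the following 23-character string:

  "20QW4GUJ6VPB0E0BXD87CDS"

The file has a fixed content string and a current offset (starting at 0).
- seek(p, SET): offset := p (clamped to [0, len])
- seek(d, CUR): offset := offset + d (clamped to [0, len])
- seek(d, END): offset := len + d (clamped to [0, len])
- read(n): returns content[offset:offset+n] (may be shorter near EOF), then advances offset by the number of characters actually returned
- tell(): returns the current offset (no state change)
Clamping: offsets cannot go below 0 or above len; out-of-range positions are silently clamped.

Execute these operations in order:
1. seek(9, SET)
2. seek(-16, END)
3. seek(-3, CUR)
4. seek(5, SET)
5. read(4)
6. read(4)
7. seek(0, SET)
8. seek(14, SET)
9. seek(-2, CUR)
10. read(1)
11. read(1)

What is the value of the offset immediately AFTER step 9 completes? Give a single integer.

Answer: 12

Derivation:
After 1 (seek(9, SET)): offset=9
After 2 (seek(-16, END)): offset=7
After 3 (seek(-3, CUR)): offset=4
After 4 (seek(5, SET)): offset=5
After 5 (read(4)): returned 'GUJ6', offset=9
After 6 (read(4)): returned 'VPB0', offset=13
After 7 (seek(0, SET)): offset=0
After 8 (seek(14, SET)): offset=14
After 9 (seek(-2, CUR)): offset=12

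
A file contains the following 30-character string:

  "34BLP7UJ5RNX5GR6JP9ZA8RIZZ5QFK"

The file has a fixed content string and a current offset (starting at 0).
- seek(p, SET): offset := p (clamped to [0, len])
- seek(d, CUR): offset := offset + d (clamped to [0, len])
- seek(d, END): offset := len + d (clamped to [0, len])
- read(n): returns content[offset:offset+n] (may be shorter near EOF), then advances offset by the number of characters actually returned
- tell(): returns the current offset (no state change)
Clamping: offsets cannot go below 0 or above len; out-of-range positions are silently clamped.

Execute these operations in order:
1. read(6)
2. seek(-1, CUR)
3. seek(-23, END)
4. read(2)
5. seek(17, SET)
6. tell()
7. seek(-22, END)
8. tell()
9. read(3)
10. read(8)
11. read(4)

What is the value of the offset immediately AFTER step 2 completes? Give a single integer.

After 1 (read(6)): returned '34BLP7', offset=6
After 2 (seek(-1, CUR)): offset=5

Answer: 5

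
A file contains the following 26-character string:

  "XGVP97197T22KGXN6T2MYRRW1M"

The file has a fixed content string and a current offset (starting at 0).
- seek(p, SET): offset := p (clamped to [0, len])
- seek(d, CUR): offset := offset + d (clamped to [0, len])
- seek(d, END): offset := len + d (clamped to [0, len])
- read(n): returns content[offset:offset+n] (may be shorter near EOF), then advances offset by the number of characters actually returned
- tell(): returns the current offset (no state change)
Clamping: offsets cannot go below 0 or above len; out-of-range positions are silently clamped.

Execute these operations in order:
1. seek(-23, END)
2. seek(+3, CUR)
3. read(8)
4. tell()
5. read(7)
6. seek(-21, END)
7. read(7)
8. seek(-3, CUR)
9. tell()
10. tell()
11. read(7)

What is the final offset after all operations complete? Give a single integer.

Answer: 16

Derivation:
After 1 (seek(-23, END)): offset=3
After 2 (seek(+3, CUR)): offset=6
After 3 (read(8)): returned '197T22KG', offset=14
After 4 (tell()): offset=14
After 5 (read(7)): returned 'XN6T2MY', offset=21
After 6 (seek(-21, END)): offset=5
After 7 (read(7)): returned '7197T22', offset=12
After 8 (seek(-3, CUR)): offset=9
After 9 (tell()): offset=9
After 10 (tell()): offset=9
After 11 (read(7)): returned 'T22KGXN', offset=16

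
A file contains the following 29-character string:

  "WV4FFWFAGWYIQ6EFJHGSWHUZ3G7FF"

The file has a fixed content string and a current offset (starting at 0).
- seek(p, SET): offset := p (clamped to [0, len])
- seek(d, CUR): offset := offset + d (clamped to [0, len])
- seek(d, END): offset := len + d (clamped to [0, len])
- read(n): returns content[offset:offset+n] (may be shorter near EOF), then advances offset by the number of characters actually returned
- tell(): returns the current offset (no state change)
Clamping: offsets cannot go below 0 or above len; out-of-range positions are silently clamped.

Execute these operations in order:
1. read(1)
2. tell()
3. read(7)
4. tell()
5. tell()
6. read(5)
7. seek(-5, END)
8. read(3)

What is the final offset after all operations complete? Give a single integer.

After 1 (read(1)): returned 'W', offset=1
After 2 (tell()): offset=1
After 3 (read(7)): returned 'V4FFWFA', offset=8
After 4 (tell()): offset=8
After 5 (tell()): offset=8
After 6 (read(5)): returned 'GWYIQ', offset=13
After 7 (seek(-5, END)): offset=24
After 8 (read(3)): returned '3G7', offset=27

Answer: 27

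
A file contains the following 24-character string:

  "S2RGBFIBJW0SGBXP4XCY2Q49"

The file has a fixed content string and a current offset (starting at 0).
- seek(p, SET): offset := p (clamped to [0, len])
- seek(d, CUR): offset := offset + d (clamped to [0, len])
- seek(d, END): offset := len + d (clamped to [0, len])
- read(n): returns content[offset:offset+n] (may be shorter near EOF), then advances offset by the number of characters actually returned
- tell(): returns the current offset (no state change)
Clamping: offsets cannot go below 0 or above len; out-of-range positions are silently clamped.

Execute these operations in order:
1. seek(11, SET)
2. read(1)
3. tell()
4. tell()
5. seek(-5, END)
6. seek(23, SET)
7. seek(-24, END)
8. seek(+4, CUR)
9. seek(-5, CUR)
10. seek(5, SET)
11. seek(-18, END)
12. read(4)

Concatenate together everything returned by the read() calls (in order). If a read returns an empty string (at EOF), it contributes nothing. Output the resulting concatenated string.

After 1 (seek(11, SET)): offset=11
After 2 (read(1)): returned 'S', offset=12
After 3 (tell()): offset=12
After 4 (tell()): offset=12
After 5 (seek(-5, END)): offset=19
After 6 (seek(23, SET)): offset=23
After 7 (seek(-24, END)): offset=0
After 8 (seek(+4, CUR)): offset=4
After 9 (seek(-5, CUR)): offset=0
After 10 (seek(5, SET)): offset=5
After 11 (seek(-18, END)): offset=6
After 12 (read(4)): returned 'IBJW', offset=10

Answer: SIBJW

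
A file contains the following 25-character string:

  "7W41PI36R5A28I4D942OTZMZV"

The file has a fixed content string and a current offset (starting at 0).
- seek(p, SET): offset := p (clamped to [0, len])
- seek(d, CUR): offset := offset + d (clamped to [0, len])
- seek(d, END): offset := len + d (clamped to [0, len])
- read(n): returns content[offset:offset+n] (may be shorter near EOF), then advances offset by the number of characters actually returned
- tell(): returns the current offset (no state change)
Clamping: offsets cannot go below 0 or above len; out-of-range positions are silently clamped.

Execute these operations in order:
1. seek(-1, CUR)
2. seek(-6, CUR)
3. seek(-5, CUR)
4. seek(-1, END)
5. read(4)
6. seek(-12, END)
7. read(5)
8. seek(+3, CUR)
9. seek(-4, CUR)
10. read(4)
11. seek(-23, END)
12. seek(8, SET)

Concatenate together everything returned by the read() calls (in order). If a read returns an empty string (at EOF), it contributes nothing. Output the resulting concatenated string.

After 1 (seek(-1, CUR)): offset=0
After 2 (seek(-6, CUR)): offset=0
After 3 (seek(-5, CUR)): offset=0
After 4 (seek(-1, END)): offset=24
After 5 (read(4)): returned 'V', offset=25
After 6 (seek(-12, END)): offset=13
After 7 (read(5)): returned 'I4D94', offset=18
After 8 (seek(+3, CUR)): offset=21
After 9 (seek(-4, CUR)): offset=17
After 10 (read(4)): returned '42OT', offset=21
After 11 (seek(-23, END)): offset=2
After 12 (seek(8, SET)): offset=8

Answer: VI4D9442OT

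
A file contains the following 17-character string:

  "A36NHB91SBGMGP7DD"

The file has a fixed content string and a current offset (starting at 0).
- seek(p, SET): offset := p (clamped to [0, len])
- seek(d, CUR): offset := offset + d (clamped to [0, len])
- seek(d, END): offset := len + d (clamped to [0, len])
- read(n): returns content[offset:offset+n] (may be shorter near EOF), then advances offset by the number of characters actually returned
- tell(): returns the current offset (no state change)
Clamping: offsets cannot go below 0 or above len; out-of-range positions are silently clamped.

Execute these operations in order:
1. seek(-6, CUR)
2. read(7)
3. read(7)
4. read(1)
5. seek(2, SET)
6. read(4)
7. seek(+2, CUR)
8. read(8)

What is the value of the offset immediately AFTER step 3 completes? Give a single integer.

After 1 (seek(-6, CUR)): offset=0
After 2 (read(7)): returned 'A36NHB9', offset=7
After 3 (read(7)): returned '1SBGMGP', offset=14

Answer: 14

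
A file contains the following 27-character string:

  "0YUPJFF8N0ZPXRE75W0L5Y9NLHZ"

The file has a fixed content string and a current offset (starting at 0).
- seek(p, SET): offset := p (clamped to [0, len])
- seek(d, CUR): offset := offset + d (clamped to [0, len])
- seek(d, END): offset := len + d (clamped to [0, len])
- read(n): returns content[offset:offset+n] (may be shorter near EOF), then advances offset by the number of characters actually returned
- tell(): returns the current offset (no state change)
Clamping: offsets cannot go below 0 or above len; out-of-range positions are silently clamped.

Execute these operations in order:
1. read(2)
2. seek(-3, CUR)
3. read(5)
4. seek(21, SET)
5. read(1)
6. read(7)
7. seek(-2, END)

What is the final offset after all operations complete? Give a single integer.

Answer: 25

Derivation:
After 1 (read(2)): returned '0Y', offset=2
After 2 (seek(-3, CUR)): offset=0
After 3 (read(5)): returned '0YUPJ', offset=5
After 4 (seek(21, SET)): offset=21
After 5 (read(1)): returned 'Y', offset=22
After 6 (read(7)): returned '9NLHZ', offset=27
After 7 (seek(-2, END)): offset=25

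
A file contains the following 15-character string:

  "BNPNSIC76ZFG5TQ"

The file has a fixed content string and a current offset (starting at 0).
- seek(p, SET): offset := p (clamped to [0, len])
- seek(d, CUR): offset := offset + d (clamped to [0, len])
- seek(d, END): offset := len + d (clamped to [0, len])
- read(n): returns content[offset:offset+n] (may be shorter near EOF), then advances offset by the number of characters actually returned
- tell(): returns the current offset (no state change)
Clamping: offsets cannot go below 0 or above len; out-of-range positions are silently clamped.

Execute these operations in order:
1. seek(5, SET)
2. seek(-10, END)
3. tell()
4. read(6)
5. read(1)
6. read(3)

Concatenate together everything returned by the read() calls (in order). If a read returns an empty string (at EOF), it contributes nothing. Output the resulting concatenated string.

After 1 (seek(5, SET)): offset=5
After 2 (seek(-10, END)): offset=5
After 3 (tell()): offset=5
After 4 (read(6)): returned 'IC76ZF', offset=11
After 5 (read(1)): returned 'G', offset=12
After 6 (read(3)): returned '5TQ', offset=15

Answer: IC76ZFG5TQ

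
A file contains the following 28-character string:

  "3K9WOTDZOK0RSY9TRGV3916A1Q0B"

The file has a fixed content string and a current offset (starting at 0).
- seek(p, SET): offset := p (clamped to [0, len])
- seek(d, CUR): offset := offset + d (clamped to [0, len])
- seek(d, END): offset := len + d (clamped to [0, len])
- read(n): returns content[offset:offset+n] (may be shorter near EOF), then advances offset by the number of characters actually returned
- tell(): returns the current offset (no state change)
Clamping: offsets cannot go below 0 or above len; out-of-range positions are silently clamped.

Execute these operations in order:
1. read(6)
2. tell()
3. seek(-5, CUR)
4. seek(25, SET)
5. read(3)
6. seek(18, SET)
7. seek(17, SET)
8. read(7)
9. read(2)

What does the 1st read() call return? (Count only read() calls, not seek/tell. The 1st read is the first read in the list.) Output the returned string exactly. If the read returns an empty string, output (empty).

Answer: 3K9WOT

Derivation:
After 1 (read(6)): returned '3K9WOT', offset=6
After 2 (tell()): offset=6
After 3 (seek(-5, CUR)): offset=1
After 4 (seek(25, SET)): offset=25
After 5 (read(3)): returned 'Q0B', offset=28
After 6 (seek(18, SET)): offset=18
After 7 (seek(17, SET)): offset=17
After 8 (read(7)): returned 'GV3916A', offset=24
After 9 (read(2)): returned '1Q', offset=26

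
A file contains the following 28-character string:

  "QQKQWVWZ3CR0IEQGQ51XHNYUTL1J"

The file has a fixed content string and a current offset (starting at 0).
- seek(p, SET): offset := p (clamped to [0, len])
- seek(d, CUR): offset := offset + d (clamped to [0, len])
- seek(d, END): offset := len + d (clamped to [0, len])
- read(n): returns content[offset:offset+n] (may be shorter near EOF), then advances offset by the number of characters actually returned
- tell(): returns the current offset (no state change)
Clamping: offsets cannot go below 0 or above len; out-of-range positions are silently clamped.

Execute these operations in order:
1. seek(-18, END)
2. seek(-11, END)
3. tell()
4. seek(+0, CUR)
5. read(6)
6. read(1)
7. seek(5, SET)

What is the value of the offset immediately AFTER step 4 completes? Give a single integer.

Answer: 17

Derivation:
After 1 (seek(-18, END)): offset=10
After 2 (seek(-11, END)): offset=17
After 3 (tell()): offset=17
After 4 (seek(+0, CUR)): offset=17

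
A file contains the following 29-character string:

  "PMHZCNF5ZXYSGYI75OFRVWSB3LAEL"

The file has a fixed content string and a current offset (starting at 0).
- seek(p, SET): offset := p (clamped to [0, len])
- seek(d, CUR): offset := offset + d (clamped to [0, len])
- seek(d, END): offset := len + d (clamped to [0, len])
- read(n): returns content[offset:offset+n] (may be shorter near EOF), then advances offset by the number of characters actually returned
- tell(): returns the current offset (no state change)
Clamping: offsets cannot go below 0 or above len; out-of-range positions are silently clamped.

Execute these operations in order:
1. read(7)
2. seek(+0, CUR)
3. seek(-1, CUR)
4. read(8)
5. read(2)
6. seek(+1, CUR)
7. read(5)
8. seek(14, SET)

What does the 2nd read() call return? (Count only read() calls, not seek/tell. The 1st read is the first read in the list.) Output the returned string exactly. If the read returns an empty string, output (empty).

Answer: F5ZXYSGY

Derivation:
After 1 (read(7)): returned 'PMHZCNF', offset=7
After 2 (seek(+0, CUR)): offset=7
After 3 (seek(-1, CUR)): offset=6
After 4 (read(8)): returned 'F5ZXYSGY', offset=14
After 5 (read(2)): returned 'I7', offset=16
After 6 (seek(+1, CUR)): offset=17
After 7 (read(5)): returned 'OFRVW', offset=22
After 8 (seek(14, SET)): offset=14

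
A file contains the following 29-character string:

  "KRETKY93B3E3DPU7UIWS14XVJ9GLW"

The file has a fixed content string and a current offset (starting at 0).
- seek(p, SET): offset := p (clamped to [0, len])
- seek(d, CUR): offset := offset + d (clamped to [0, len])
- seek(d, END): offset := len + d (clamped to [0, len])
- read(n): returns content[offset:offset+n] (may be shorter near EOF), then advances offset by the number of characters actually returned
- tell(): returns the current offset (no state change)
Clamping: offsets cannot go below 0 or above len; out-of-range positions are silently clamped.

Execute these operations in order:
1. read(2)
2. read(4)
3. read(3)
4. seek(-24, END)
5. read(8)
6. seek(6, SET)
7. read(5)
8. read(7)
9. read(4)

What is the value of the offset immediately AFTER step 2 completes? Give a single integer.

After 1 (read(2)): returned 'KR', offset=2
After 2 (read(4)): returned 'ETKY', offset=6

Answer: 6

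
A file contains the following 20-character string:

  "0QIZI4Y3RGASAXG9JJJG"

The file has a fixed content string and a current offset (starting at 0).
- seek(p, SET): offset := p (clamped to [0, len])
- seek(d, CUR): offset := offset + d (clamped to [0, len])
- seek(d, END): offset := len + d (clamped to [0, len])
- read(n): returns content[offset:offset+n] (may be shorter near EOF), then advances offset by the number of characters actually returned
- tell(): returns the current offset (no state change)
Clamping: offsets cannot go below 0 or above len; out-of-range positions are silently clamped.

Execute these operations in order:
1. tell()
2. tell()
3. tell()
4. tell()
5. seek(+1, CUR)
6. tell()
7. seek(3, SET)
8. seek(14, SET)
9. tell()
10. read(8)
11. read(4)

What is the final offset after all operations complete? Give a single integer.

Answer: 20

Derivation:
After 1 (tell()): offset=0
After 2 (tell()): offset=0
After 3 (tell()): offset=0
After 4 (tell()): offset=0
After 5 (seek(+1, CUR)): offset=1
After 6 (tell()): offset=1
After 7 (seek(3, SET)): offset=3
After 8 (seek(14, SET)): offset=14
After 9 (tell()): offset=14
After 10 (read(8)): returned 'G9JJJG', offset=20
After 11 (read(4)): returned '', offset=20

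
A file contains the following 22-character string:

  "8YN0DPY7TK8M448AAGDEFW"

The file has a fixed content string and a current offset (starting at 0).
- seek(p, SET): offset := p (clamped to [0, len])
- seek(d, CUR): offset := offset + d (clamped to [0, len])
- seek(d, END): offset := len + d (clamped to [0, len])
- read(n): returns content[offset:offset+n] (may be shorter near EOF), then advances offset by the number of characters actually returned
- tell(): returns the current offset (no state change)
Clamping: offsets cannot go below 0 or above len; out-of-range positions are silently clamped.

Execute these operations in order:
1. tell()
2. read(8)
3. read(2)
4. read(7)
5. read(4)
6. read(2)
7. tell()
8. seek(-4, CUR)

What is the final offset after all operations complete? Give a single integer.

Answer: 18

Derivation:
After 1 (tell()): offset=0
After 2 (read(8)): returned '8YN0DPY7', offset=8
After 3 (read(2)): returned 'TK', offset=10
After 4 (read(7)): returned '8M448AA', offset=17
After 5 (read(4)): returned 'GDEF', offset=21
After 6 (read(2)): returned 'W', offset=22
After 7 (tell()): offset=22
After 8 (seek(-4, CUR)): offset=18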